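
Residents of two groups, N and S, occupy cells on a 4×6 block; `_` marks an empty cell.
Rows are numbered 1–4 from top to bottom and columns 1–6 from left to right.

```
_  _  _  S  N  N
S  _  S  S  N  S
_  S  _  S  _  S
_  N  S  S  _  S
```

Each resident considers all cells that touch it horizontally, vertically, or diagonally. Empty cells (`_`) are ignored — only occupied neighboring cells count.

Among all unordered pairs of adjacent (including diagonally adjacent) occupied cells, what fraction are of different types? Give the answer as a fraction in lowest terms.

11/27

Scan each occupied cell's neighbors to the right and below (and the two forward diagonals) so each pair is counted once.
Row 1: S(1,4)–N(1,5)≠ S(1,4)–S(2,4)= S(1,4)–N(2,5)≠ S(1,4)–S(2,3)= N(1,5)–N(1,6)= N(1,5)–N(2,5)= N(1,5)–S(2,6)≠ N(1,5)–S(2,4)≠ N(1,6)–S(2,6)≠ N(1,6)–N(2,5)=  → 5/10 unlike.
Row 2: S(2,1)–S(3,2)= S(2,3)–S(2,4)= S(2,3)–S(3,4)= S(2,3)–S(3,2)= S(2,4)–N(2,5)≠ S(2,4)–S(3,4)= N(2,5)–S(2,6)≠ N(2,5)–S(3,6)≠ N(2,5)–S(3,4)≠ S(2,6)–S(3,6)=  → 4/10 unlike.
Row 3: S(3,2)–N(4,2)≠ S(3,2)–S(4,3)= S(3,4)–S(4,4)= S(3,4)–S(4,3)= S(3,6)–S(4,6)=  → 1/5 unlike.
Row 4: N(4,2)–S(4,3)≠ S(4,3)–S(4,4)=  → 1/2 unlike.
Total adjacent occupied pairs: 27; unlike-type pairs: 11.
11/27 is already in lowest terms.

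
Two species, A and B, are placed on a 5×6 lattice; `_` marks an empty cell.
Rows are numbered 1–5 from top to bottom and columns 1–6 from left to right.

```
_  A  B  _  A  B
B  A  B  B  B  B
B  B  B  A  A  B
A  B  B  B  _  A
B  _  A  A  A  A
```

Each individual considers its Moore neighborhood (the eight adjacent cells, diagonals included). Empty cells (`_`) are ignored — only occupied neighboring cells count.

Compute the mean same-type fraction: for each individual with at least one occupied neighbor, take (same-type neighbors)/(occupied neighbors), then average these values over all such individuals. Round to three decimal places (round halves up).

0.489

(1,2)A 1/4
(1,3)B 2/4
(1,5)A 0/4
(1,6)B 2/3
(2,1)B 2/4
(2,2)A 1/7
(2,3)B 4/7
(2,4)B 4/7
(2,5)B 4/7
(2,6)B 3/5
(3,1)B 3/5
(3,2)B 6/8
(3,3)B 6/8
(3,4)A 1/7
(3,5)A 2/7
(3,6)B 2/4
(4,1)A 0/4
(4,2)B 5/7
(4,3)B 4/7
(4,4)B 2/7
(4,6)A 3/4
(5,1)B 1/2
(5,3)A 1/4
(5,4)A 2/4
(5,5)A 3/4
(5,6)A 2/2
Sum over 26 individuals: 1/4 + 2/4 + 0/4 + 2/3 + 2/4 + 1/7 + 4/7 + 4/7 + 4/7 + 3/5 + 3/5 + 6/8 + 6/8 + 1/7 + 2/7 + 2/4 + 0/4 + 5/7 + 4/7 + 2/7 + 3/4 + 1/2 + 1/4 + 2/4 + 3/4 + 2/2 = 1336/105; mean = 1336/105 ÷ 26 = 668/1365 = 0.489377… → 0.489.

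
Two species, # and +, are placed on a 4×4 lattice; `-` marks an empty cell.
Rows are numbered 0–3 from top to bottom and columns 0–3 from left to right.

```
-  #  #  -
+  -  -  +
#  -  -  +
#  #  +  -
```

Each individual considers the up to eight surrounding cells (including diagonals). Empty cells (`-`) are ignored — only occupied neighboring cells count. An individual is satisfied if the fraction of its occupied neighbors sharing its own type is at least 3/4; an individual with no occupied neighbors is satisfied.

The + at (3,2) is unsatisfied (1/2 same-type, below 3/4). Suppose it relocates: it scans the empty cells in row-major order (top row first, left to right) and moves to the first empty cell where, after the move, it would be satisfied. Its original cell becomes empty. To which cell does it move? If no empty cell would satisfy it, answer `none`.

Vacating (3,2). Empty cells in order:
  (0,0): 1/2 same-type → still unsatisfied.
  (0,3): 1/2 same-type → still unsatisfied.
  (1,1): 1/4 same-type → still unsatisfied.
  (1,2): 2/4 same-type → still unsatisfied.
  (2,1): 1/4 same-type → still unsatisfied.
  (2,2): 2/3 same-type → still unsatisfied.
  (3,3): 1/1 same-type → satisfied — stop here.

(3,3)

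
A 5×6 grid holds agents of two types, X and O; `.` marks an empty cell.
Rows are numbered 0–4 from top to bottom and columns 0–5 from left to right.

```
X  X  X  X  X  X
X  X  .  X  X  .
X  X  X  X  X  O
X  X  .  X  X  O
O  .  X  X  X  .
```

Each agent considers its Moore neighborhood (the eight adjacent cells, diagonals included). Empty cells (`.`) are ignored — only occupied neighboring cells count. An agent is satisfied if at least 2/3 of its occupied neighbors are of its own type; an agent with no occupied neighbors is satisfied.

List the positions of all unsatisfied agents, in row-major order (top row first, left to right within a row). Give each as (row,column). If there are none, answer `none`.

(2,5), (3,5), (4,0)

Row 0: (0,0)X 3/3 satisfied · (0,1)X 4/4 satisfied · (0,2)X 4/4 satisfied · (0,3)X 4/4 satisfied · (0,4)X 4/4 satisfied · (0,5)X 2/2 satisfied
Row 1: (1,0)X 5/5 satisfied · (1,1)X 7/7 satisfied · (1,3)X 7/7 satisfied · (1,4)X 6/7 satisfied
Row 2: (2,0)X 5/5 satisfied · (2,1)X 6/6 satisfied · (2,2)X 6/6 satisfied · (2,3)X 6/6 satisfied · (2,4)X 5/7 satisfied · (2,5)O 1/4 not
Row 3: (3,0)X 3/4 satisfied · (3,1)X 5/6 satisfied · (3,3)X 7/7 satisfied · (3,4)X 5/7 satisfied · (3,5)O 1/4 not
Row 4: (4,0)O 0/2 not · (4,2)X 3/3 satisfied · (4,3)X 4/4 satisfied · (4,4)X 3/4 satisfied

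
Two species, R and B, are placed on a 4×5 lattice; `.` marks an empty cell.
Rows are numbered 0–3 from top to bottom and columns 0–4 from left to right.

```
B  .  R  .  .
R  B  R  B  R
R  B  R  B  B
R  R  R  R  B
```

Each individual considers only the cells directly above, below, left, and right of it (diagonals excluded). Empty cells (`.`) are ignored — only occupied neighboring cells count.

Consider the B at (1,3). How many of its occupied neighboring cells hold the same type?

1

Occupied neighbors of (1,3): (2,3)=B, (1,2)=R, (1,4)=R.
Same type (B): 1 of 3.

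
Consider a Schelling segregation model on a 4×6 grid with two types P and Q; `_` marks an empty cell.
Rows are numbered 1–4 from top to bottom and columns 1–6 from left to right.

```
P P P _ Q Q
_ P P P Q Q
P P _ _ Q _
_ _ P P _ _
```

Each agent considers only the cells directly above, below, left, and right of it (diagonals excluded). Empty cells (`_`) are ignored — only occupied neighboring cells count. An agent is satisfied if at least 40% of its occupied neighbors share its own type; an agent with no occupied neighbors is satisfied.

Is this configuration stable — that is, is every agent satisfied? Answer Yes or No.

Yes

Row 1: (1,1)P 1/1 ok · (1,2)P 3/3 ok · (1,3)P 2/2 ok · (1,5)Q 2/2 ok · (1,6)Q 2/2 ok
Row 2: (2,2)P 3/3 ok · (2,3)P 3/3 ok · (2,4)P 1/2 ok · (2,5)Q 3/4 ok · (2,6)Q 2/2 ok
Row 3: (3,1)P 1/1 ok · (3,2)P 2/2 ok · (3,5)Q 1/1 ok
Row 4: (4,3)P 1/1 ok · (4,4)P 1/1 ok
All meet the threshold, so the configuration is stable.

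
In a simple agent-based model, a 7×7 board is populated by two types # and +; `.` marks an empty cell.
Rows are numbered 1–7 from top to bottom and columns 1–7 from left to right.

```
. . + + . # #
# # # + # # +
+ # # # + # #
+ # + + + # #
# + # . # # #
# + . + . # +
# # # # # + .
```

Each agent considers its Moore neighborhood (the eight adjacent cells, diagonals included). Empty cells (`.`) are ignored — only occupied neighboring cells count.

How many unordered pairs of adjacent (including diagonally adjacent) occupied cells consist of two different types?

Scan each occupied cell's neighbors to the right and below (and the two forward diagonals) so each pair is counted once.
Row 1: +(1,3)–+(1,4)= +(1,3)–#(2,3)≠ +(1,3)–+(2,4)= +(1,3)–#(2,2)≠ +(1,4)–+(2,4)= +(1,4)–#(2,5)≠ +(1,4)–#(2,3)≠ #(1,6)–#(1,7)= #(1,6)–#(2,6)= #(1,6)–+(2,7)≠ #(1,6)–#(2,5)= #(1,7)–+(2,7)≠ #(1,7)–#(2,6)=  → 6/13 unlike.
Row 2: #(2,1)–#(2,2)= #(2,1)–+(3,1)≠ #(2,1)–#(3,2)= #(2,2)–#(2,3)= #(2,2)–#(3,2)= #(2,2)–#(3,3)= #(2,2)–+(3,1)≠ #(2,3)–+(2,4)≠ #(2,3)–#(3,3)= #(2,3)–#(3,4)= #(2,3)–#(3,2)= +(2,4)–#(2,5)≠ +(2,4)–#(3,4)≠ +(2,4)–+(3,5)= +(2,4)–#(3,3)≠ #(2,5)–#(2,6)= #(2,5)–+(3,5)≠ #(2,5)–#(3,6)= #(2,5)–#(3,4)= #(2,6)–+(2,7)≠ #(2,6)–#(3,6)= #(2,6)–#(3,7)= #(2,6)–+(3,5)≠ +(2,7)–#(3,7)≠ +(2,7)–#(3,6)≠  → 11/25 unlike.
Row 3: +(3,1)–#(3,2)≠ +(3,1)–+(4,1)= +(3,1)–#(4,2)≠ #(3,2)–#(3,3)= #(3,2)–#(4,2)= #(3,2)–+(4,3)≠ #(3,2)–+(4,1)≠ #(3,3)–#(3,4)= #(3,3)–+(4,3)≠ #(3,3)–+(4,4)≠ #(3,3)–#(4,2)= #(3,4)–+(3,5)≠ #(3,4)–+(4,4)≠ #(3,4)–+(4,5)≠ #(3,4)–+(4,3)≠ +(3,5)–#(3,6)≠ +(3,5)–+(4,5)= +(3,5)–#(4,6)≠ +(3,5)–+(4,4)= #(3,6)–#(3,7)= #(3,6)–#(4,6)= #(3,6)–#(4,7)= #(3,6)–+(4,5)≠ #(3,7)–#(4,7)= #(3,7)–#(4,6)=  → 13/25 unlike.
Row 4: +(4,1)–#(4,2)≠ +(4,1)–#(5,1)≠ +(4,1)–+(5,2)= #(4,2)–+(4,3)≠ #(4,2)–+(5,2)≠ #(4,2)–#(5,3)= #(4,2)–#(5,1)= +(4,3)–+(4,4)= +(4,3)–#(5,3)≠ +(4,3)–+(5,2)= +(4,4)–+(4,5)= +(4,4)–#(5,5)≠ +(4,4)–#(5,3)≠ +(4,5)–#(4,6)≠ +(4,5)–#(5,5)≠ +(4,5)–#(5,6)≠ #(4,6)–#(4,7)= #(4,6)–#(5,6)= #(4,6)–#(5,7)= #(4,6)–#(5,5)= #(4,7)–#(5,7)= #(4,7)–#(5,6)=  → 10/22 unlike.
Row 5: #(5,1)–+(5,2)≠ #(5,1)–#(6,1)= #(5,1)–+(6,2)≠ +(5,2)–#(5,3)≠ +(5,2)–+(6,2)= +(5,2)–#(6,1)≠ #(5,3)–+(6,4)≠ #(5,3)–+(6,2)≠ #(5,5)–#(5,6)= #(5,5)–#(6,6)= #(5,5)–+(6,4)≠ #(5,6)–#(5,7)= #(5,6)–#(6,6)= #(5,6)–+(6,7)≠ #(5,7)–+(6,7)≠ #(5,7)–#(6,6)=  → 9/16 unlike.
Row 6: #(6,1)–+(6,2)≠ #(6,1)–#(7,1)= #(6,1)–#(7,2)= +(6,2)–#(7,2)≠ +(6,2)–#(7,3)≠ +(6,2)–#(7,1)≠ +(6,4)–#(7,4)≠ +(6,4)–#(7,5)≠ +(6,4)–#(7,3)≠ #(6,6)–+(6,7)≠ #(6,6)–+(7,6)≠ #(6,6)–#(7,5)= +(6,7)–+(7,6)=  → 9/13 unlike.
Row 7: #(7,1)–#(7,2)= #(7,2)–#(7,3)= #(7,3)–#(7,4)= #(7,4)–#(7,5)= #(7,5)–+(7,6)≠  → 1/5 unlike.
Total adjacent occupied pairs: 119; unlike-type pairs: 59.

59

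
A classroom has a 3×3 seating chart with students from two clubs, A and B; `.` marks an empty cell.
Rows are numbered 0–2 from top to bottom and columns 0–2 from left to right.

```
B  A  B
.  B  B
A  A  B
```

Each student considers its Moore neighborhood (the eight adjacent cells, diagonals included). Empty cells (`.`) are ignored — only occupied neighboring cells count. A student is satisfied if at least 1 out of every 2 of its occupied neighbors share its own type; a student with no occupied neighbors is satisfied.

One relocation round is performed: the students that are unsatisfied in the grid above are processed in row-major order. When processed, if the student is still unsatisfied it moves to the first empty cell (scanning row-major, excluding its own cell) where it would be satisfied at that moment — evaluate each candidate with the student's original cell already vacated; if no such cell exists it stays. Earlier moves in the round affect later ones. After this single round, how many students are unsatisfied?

Initially unsatisfied (in order): (0,1), (2,1).
  (0,1) → (1,0).
  (2,1): no empty cell satisfies it; stays.
Resulting grid:
B . B
A B B
A A B
Unsatisfied now: (2,1).

1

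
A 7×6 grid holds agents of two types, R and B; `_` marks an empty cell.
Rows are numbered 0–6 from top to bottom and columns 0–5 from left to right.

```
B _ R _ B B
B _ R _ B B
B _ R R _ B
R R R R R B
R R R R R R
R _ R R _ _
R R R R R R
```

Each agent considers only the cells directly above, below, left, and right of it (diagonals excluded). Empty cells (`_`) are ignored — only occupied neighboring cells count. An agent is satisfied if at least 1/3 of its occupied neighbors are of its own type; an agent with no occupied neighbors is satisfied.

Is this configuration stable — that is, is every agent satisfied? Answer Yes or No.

Yes

Row 0: (0,0)B 1/1 ✓ · (0,2)R 1/1 ✓ · (0,4)B 2/2 ✓ · (0,5)B 2/2 ✓
Row 1: (1,0)B 2/2 ✓ · (1,2)R 2/2 ✓ · (1,4)B 2/2 ✓ · (1,5)B 3/3 ✓
Row 2: (2,0)B 1/2 ✓ · (2,2)R 3/3 ✓ · (2,3)R 2/2 ✓ · (2,5)B 2/2 ✓
Row 3: (3,0)R 2/3 ✓ · (3,1)R 3/3 ✓ · (3,2)R 4/4 ✓ · (3,3)R 4/4 ✓ · (3,4)R 2/3 ✓ · (3,5)B 1/3 ✓
Row 4: (4,0)R 3/3 ✓ · (4,1)R 3/3 ✓ · (4,2)R 4/4 ✓ · (4,3)R 4/4 ✓ · (4,4)R 3/3 ✓ · (4,5)R 1/2 ✓
Row 5: (5,0)R 2/2 ✓ · (5,2)R 3/3 ✓ · (5,3)R 3/3 ✓
Row 6: (6,0)R 2/2 ✓ · (6,1)R 2/2 ✓ · (6,2)R 3/3 ✓ · (6,3)R 3/3 ✓ · (6,4)R 2/2 ✓ · (6,5)R 1/1 ✓
All meet the threshold, so the configuration is stable.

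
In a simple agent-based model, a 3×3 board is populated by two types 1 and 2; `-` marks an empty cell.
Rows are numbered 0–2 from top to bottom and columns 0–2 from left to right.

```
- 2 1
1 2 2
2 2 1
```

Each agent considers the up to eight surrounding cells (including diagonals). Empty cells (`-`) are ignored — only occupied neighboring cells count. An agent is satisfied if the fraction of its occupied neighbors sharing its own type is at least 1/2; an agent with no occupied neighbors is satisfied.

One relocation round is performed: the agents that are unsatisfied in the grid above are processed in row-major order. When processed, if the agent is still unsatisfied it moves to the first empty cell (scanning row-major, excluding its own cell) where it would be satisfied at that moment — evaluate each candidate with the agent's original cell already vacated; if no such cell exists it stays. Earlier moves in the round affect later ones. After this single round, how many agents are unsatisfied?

3

Initially unsatisfied (in order): (0,2), (1,0), (2,2).
  (0,2): no empty cell satisfies it; stays.
  (1,0): no empty cell satisfies it; stays.
  (2,2): no empty cell satisfies it; stays.
Resulting grid:
- 2 1
1 2 2
2 2 1
Unsatisfied now: (0,2), (1,0), (2,2).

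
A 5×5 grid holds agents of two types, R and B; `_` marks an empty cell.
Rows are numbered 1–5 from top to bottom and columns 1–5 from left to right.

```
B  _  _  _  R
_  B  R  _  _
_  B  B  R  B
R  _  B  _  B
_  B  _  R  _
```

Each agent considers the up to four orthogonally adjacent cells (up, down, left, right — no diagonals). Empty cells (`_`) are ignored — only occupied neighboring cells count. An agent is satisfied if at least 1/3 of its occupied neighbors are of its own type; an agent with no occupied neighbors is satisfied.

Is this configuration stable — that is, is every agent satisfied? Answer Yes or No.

Row 1: (1,1)B 0/0 ok · (1,5)R 0/0 ok
Row 2: (2,2)B 1/2 ok · (2,3)R 0/2 unhappy
Row 3: (3,2)B 2/2 ok · (3,3)B 2/4 ok · (3,4)R 0/2 unhappy · (3,5)B 1/2 ok
Row 4: (4,1)R 0/0 ok · (4,3)B 1/1 ok · (4,5)B 1/1 ok
Row 5: (5,2)B 0/0 ok · (5,4)R 0/0 ok
For instance (2,3) has only 0/2 same-type neighbors, below 1/3.

No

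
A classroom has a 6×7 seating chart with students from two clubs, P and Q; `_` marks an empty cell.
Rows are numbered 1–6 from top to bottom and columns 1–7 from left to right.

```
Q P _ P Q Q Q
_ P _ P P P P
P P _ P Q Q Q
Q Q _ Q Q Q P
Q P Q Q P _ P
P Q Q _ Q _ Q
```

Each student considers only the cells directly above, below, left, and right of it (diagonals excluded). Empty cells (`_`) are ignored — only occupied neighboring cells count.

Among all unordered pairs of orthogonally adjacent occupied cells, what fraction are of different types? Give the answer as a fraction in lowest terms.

Scan each occupied cell's neighbors to the right and below so each pair is counted once.
Row 1: Q(1,1)–P(1,2)≠ P(1,2)–P(2,2)= P(1,4)–Q(1,5)≠ P(1,4)–P(2,4)= Q(1,5)–Q(1,6)= Q(1,5)–P(2,5)≠ Q(1,6)–Q(1,7)= Q(1,6)–P(2,6)≠ Q(1,7)–P(2,7)≠  → 5/9 unlike.
Row 2: P(2,2)–P(3,2)= P(2,4)–P(2,5)= P(2,4)–P(3,4)= P(2,5)–P(2,6)= P(2,5)–Q(3,5)≠ P(2,6)–P(2,7)= P(2,6)–Q(3,6)≠ P(2,7)–Q(3,7)≠  → 3/8 unlike.
Row 3: P(3,1)–P(3,2)= P(3,1)–Q(4,1)≠ P(3,2)–Q(4,2)≠ P(3,4)–Q(3,5)≠ P(3,4)–Q(4,4)≠ Q(3,5)–Q(3,6)= Q(3,5)–Q(4,5)= Q(3,6)–Q(3,7)= Q(3,6)–Q(4,6)= Q(3,7)–P(4,7)≠  → 5/10 unlike.
Row 4: Q(4,1)–Q(4,2)= Q(4,1)–Q(5,1)= Q(4,2)–P(5,2)≠ Q(4,4)–Q(4,5)= Q(4,4)–Q(5,4)= Q(4,5)–Q(4,6)= Q(4,5)–P(5,5)≠ Q(4,6)–P(4,7)≠ P(4,7)–P(5,7)=  → 3/9 unlike.
Row 5: Q(5,1)–P(5,2)≠ Q(5,1)–P(6,1)≠ P(5,2)–Q(5,3)≠ P(5,2)–Q(6,2)≠ Q(5,3)–Q(5,4)= Q(5,3)–Q(6,3)= Q(5,4)–P(5,5)≠ P(5,5)–Q(6,5)≠ P(5,7)–Q(6,7)≠  → 7/9 unlike.
Row 6: P(6,1)–Q(6,2)≠ Q(6,2)–Q(6,3)=  → 1/2 unlike.
Total adjacent occupied pairs: 47; unlike-type pairs: 24.
24/47 is already in lowest terms.

24/47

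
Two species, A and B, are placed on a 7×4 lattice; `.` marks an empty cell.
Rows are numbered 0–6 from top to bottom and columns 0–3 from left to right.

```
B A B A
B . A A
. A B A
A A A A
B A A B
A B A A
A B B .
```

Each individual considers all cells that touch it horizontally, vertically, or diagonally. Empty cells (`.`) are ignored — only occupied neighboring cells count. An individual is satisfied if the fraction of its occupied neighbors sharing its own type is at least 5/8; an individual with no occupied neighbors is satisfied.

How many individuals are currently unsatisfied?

16

Row 0: (0,0)B 1/2 unhappy · (0,1)A 1/4 unhappy · (0,2)B 0/4 unhappy · (0,3)A 2/3 ok
Row 1: (1,0)B 1/3 unhappy · (1,2)A 5/7 ok · (1,3)A 3/5 unhappy
Row 2: (2,1)A 4/6 ok · (2,2)B 0/7 unhappy · (2,3)A 4/5 ok
Row 3: (3,0)A 3/4 ok · (3,1)A 5/7 ok · (3,2)A 6/8 ok · (3,3)A 3/5 unhappy
Row 4: (4,0)B 1/5 unhappy · (4,1)A 6/8 ok · (4,2)A 6/8 ok · (4,3)B 0/5 unhappy
Row 5: (5,0)A 2/5 unhappy · (5,1)B 3/8 unhappy · (5,2)A 3/7 unhappy · (5,3)A 2/4 unhappy
Row 6: (6,0)A 1/3 unhappy · (6,1)B 2/5 unhappy · (6,2)B 2/4 unhappy
Unsatisfied: (0,0), (0,1), (0,2), (1,0), (1,3), (2,2), (3,3), (4,0), (4,3), (5,0), (5,1), (5,2), (5,3), (6,0), (6,1), (6,2) — 16 in total.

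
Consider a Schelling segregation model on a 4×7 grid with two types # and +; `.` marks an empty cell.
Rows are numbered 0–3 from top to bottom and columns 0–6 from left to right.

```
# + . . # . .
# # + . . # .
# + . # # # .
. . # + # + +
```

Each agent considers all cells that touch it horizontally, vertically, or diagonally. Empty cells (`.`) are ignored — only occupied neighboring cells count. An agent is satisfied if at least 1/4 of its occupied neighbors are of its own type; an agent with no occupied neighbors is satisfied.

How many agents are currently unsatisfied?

2

Row 0: (0,0)# 2/3 ✓ · (0,1)+ 1/4 ✓ · (0,4)# 1/1 ✓
Row 1: (1,0)# 3/5 ✓ · (1,1)# 3/6 ✓ · (1,2)+ 2/4 ✓ · (1,5)# 3/3 ✓
Row 2: (2,0)# 2/3 ✓ · (2,1)+ 1/5 ✗ · (2,3)# 3/5 ✓ · (2,4)# 4/6 ✓ · (2,5)# 3/5 ✓
Row 3: (3,2)# 1/3 ✓ · (3,3)+ 0/4 ✗ · (3,4)# 3/5 ✓ · (3,5)+ 1/4 ✓ · (3,6)+ 1/2 ✓
Unsatisfied: (2,1), (3,3) — 2 in total.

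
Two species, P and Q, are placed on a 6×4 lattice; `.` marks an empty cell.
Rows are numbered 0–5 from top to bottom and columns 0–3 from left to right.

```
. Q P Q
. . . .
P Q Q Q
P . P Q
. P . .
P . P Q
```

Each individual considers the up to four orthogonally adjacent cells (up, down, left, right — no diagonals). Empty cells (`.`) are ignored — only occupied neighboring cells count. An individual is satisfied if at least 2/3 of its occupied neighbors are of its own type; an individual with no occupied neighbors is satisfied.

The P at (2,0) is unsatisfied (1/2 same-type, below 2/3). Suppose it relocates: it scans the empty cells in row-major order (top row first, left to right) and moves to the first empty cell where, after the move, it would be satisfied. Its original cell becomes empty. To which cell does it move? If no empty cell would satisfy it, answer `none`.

Vacating (2,0). Empty cells in order:
  (0,0): 0/1 same-type → still unsatisfied.
  (1,0): 0/0 same-type → satisfied — stop here.

(1,0)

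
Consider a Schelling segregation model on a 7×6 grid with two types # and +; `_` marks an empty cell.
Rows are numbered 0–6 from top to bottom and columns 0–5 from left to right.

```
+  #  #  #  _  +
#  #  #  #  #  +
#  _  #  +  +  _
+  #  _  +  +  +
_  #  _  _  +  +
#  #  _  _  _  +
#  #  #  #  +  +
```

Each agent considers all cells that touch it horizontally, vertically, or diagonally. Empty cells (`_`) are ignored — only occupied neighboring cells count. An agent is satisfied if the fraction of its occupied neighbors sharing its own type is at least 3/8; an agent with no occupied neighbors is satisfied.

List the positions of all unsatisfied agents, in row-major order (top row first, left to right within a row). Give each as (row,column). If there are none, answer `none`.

(0,0), (1,4), (3,0)

Row 0: (0,0)+ 0/3 unhappy · (0,1)# 4/5 ok · (0,2)# 5/5 ok · (0,3)# 4/4 ok · (0,5)+ 1/2 ok
Row 1: (1,0)# 3/4 ok · (1,1)# 6/7 ok · (1,2)# 6/7 ok · (1,3)# 5/7 ok · (1,4)# 2/6 unhappy · (1,5)+ 2/3 ok
Row 2: (2,0)# 3/4 ok · (2,2)# 4/6 ok · (2,3)+ 3/7 ok · (2,4)+ 5/7 ok
Row 3: (3,0)+ 0/3 unhappy · (3,1)# 3/4 ok · (3,3)+ 4/5 ok · (3,4)+ 6/6 ok · (3,5)+ 4/4 ok
Row 4: (4,1)# 3/4 ok · (4,4)+ 5/5 ok · (4,5)+ 4/4 ok
Row 5: (5,0)# 4/4 ok · (5,1)# 5/5 ok · (5,5)+ 4/4 ok
Row 6: (6,0)# 3/3 ok · (6,1)# 4/4 ok · (6,2)# 3/3 ok · (6,3)# 1/2 ok · (6,4)+ 2/3 ok · (6,5)+ 2/2 ok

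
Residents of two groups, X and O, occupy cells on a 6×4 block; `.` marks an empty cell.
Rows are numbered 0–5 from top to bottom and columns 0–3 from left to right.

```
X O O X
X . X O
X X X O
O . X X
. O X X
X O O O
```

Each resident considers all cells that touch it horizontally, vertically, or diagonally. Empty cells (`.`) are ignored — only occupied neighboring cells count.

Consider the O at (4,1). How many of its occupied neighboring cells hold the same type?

Occupied neighbors of (4,1): (3,0)=O, (3,2)=X, (4,2)=X, (5,0)=X, (5,1)=O, (5,2)=O.
Same type (O): 3 of 6.

3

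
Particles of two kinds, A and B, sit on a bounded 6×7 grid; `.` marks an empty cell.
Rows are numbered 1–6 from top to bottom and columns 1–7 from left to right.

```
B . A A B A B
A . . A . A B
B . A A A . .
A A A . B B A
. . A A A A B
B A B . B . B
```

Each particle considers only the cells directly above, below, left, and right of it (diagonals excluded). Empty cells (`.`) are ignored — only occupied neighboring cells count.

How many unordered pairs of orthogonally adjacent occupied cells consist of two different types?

Scan each occupied cell's neighbors to the right and below so each pair is counted once.
Row 1: B(1,1)–A(2,1)≠ A(1,3)–A(1,4)= A(1,4)–B(1,5)≠ A(1,4)–A(2,4)= B(1,5)–A(1,6)≠ A(1,6)–B(1,7)≠ A(1,6)–A(2,6)= B(1,7)–B(2,7)=  → 4/8 unlike.
Row 2: A(2,1)–B(3,1)≠ A(2,4)–A(3,4)= A(2,6)–B(2,7)≠  → 2/3 unlike.
Row 3: B(3,1)–A(4,1)≠ A(3,3)–A(3,4)= A(3,3)–A(4,3)= A(3,4)–A(3,5)= A(3,5)–B(4,5)≠  → 2/5 unlike.
Row 4: A(4,1)–A(4,2)= A(4,2)–A(4,3)= A(4,3)–A(5,3)= B(4,5)–B(4,6)= B(4,5)–A(5,5)≠ B(4,6)–A(4,7)≠ B(4,6)–A(5,6)≠ A(4,7)–B(5,7)≠  → 4/8 unlike.
Row 5: A(5,3)–A(5,4)= A(5,3)–B(6,3)≠ A(5,4)–A(5,5)= A(5,5)–A(5,6)= A(5,5)–B(6,5)≠ A(5,6)–B(5,7)≠ B(5,7)–B(6,7)=  → 3/7 unlike.
Row 6: B(6,1)–A(6,2)≠ A(6,2)–B(6,3)≠  → 2/2 unlike.
Total adjacent occupied pairs: 33; unlike-type pairs: 17.

17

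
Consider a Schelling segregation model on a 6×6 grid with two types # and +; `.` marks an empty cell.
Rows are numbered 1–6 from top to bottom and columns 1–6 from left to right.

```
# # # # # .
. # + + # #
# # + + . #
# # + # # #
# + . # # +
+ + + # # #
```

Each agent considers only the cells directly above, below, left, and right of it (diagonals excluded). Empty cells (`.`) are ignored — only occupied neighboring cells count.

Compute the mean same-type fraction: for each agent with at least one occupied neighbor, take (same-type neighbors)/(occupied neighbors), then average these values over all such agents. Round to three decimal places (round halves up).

0.701

Row 1: (1,1)# 1/1 · (1,2)# 3/3 · (1,3)# 2/3 · (1,4)# 2/3 · (1,5)# 2/2
Row 2: (2,2)# 2/3 · (2,3)+ 2/4 · (2,4)+ 2/4 · (2,5)# 2/3 · (2,6)# 2/2
Row 3: (3,1)# 2/2 · (3,2)# 3/4 · (3,3)+ 3/4 · (3,4)+ 2/3 · (3,6)# 2/2
Row 4: (4,1)# 3/3 · (4,2)# 2/4 · (4,3)+ 1/3 · (4,4)# 2/4 · (4,5)# 3/3 · (4,6)# 2/3
Row 5: (5,1)# 1/3 · (5,2)+ 1/3 · (5,4)# 3/3 · (5,5)# 3/4 · (5,6)+ 0/3
Row 6: (6,1)+ 1/2 · (6,2)+ 3/3 · (6,3)+ 1/2 · (6,4)# 2/3 · (6,5)# 3/3 · (6,6)# 1/2
Sum over 32 agents: 1/1 + 3/3 + 2/3 + 2/3 + 2/2 + 2/3 + 2/4 + 2/4 + 2/3 + 2/2 + 2/2 + 3/4 + 3/4 + 2/3 + 2/2 + 3/3 + 2/4 + 1/3 + 2/4 + 3/3 + 2/3 + 1/3 + 1/3 + 3/3 + 3/4 + 0/3 + 1/2 + 3/3 + 1/2 + 2/3 + 3/3 + 1/2 = 269/12; mean = 269/12 ÷ 32 = 269/384 = 0.700520… → 0.701.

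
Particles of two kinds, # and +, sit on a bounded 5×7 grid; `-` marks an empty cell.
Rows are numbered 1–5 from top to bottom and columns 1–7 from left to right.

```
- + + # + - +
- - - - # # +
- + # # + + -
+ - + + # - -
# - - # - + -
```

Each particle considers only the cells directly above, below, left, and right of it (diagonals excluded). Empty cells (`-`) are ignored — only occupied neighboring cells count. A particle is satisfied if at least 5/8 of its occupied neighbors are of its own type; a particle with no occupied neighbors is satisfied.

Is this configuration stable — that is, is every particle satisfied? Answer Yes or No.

(1,2)+ 1/1 satisfied
(1,3)+ 1/2 not
(1,4)# 0/2 not
(1,5)+ 0/2 not
(1,7)+ 1/1 satisfied
(2,5)# 1/3 not
(2,6)# 1/3 not
(2,7)+ 1/2 not
(3,2)+ 0/1 not
(3,3)# 1/3 not
(3,4)# 1/3 not
(3,5)+ 1/4 not
(3,6)+ 1/2 not
(4,1)+ 0/1 not
(4,3)+ 1/2 not
(4,4)+ 1/4 not
(4,5)# 0/2 not
(5,1)# 0/1 not
(5,4)# 0/1 not
(5,6)+ 0/0 satisfied
For instance (1,3) has only 1/2 same-type neighbors, below 5/8.

No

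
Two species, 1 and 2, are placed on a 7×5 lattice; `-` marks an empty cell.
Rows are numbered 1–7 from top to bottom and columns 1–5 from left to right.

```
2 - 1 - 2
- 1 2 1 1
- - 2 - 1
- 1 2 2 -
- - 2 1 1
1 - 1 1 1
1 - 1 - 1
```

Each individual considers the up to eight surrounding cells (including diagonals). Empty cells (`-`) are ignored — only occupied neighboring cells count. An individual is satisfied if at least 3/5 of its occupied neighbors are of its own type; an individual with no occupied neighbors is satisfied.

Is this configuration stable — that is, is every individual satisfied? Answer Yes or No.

Row 1: (1,1)2 0/1 ✗ · (1,3)1 2/3 ✓ · (1,5)2 0/2 ✗
Row 2: (2,2)1 1/4 ✗ · (2,3)2 1/4 ✗ · (2,4)1 3/6 ✗ · (2,5)1 2/3 ✓
Row 3: (3,3)2 3/6 ✗ · (3,5)1 2/3 ✓
Row 4: (4,2)1 0/3 ✗ · (4,3)2 3/5 ✓ · (4,4)2 3/6 ✗
Row 5: (5,3)2 2/6 ✗ · (5,4)1 4/7 ✗ · (5,5)1 3/4 ✓
Row 6: (6,1)1 1/1 ✓ · (6,3)1 3/4 ✓ · (6,4)1 6/7 ✓ · (6,5)1 4/4 ✓
Row 7: (7,1)1 1/1 ✓ · (7,3)1 2/2 ✓ · (7,5)1 2/2 ✓
For instance (1,1) has only 0/1 same-type neighbors, below 3/5.

No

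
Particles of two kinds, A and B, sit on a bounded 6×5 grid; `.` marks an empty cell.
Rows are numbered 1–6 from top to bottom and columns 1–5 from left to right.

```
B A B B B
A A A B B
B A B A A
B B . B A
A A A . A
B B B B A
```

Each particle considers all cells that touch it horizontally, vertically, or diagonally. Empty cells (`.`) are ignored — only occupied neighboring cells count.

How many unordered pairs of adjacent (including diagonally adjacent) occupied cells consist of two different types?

41

Scan each occupied cell's neighbors to the right and below (and the two forward diagonals) so each pair is counted once.
Row 1: B(1,1)–A(1,2)≠ B(1,1)–A(2,1)≠ B(1,1)–A(2,2)≠ A(1,2)–B(1,3)≠ A(1,2)–A(2,2)= A(1,2)–A(2,3)= A(1,2)–A(2,1)= B(1,3)–B(1,4)= B(1,3)–A(2,3)≠ B(1,3)–B(2,4)= B(1,3)–A(2,2)≠ B(1,4)–B(1,5)= B(1,4)–B(2,4)= B(1,4)–B(2,5)= B(1,4)–A(2,3)≠ B(1,5)–B(2,5)= B(1,5)–B(2,4)=  → 7/17 unlike.
Row 2: A(2,1)–A(2,2)= A(2,1)–B(3,1)≠ A(2,1)–A(3,2)= A(2,2)–A(2,3)= A(2,2)–A(3,2)= A(2,2)–B(3,3)≠ A(2,2)–B(3,1)≠ A(2,3)–B(2,4)≠ A(2,3)–B(3,3)≠ A(2,3)–A(3,4)= A(2,3)–A(3,2)= B(2,4)–B(2,5)= B(2,4)–A(3,4)≠ B(2,4)–A(3,5)≠ B(2,4)–B(3,3)= B(2,5)–A(3,5)≠ B(2,5)–A(3,4)≠  → 9/17 unlike.
Row 3: B(3,1)–A(3,2)≠ B(3,1)–B(4,1)= B(3,1)–B(4,2)= A(3,2)–B(3,3)≠ A(3,2)–B(4,2)≠ A(3,2)–B(4,1)≠ B(3,3)–A(3,4)≠ B(3,3)–B(4,4)= B(3,3)–B(4,2)= A(3,4)–A(3,5)= A(3,4)–B(4,4)≠ A(3,4)–A(4,5)= A(3,5)–A(4,5)= A(3,5)–B(4,4)≠  → 7/14 unlike.
Row 4: B(4,1)–B(4,2)= B(4,1)–A(5,1)≠ B(4,1)–A(5,2)≠ B(4,2)–A(5,2)≠ B(4,2)–A(5,3)≠ B(4,2)–A(5,1)≠ B(4,4)–A(4,5)≠ B(4,4)–A(5,5)≠ B(4,4)–A(5,3)≠ A(4,5)–A(5,5)=  → 8/10 unlike.
Row 5: A(5,1)–A(5,2)= A(5,1)–B(6,1)≠ A(5,1)–B(6,2)≠ A(5,2)–A(5,3)= A(5,2)–B(6,2)≠ A(5,2)–B(6,3)≠ A(5,2)–B(6,1)≠ A(5,3)–B(6,3)≠ A(5,3)–B(6,4)≠ A(5,3)–B(6,2)≠ A(5,5)–A(6,5)= A(5,5)–B(6,4)≠  → 9/12 unlike.
Row 6: B(6,1)–B(6,2)= B(6,2)–B(6,3)= B(6,3)–B(6,4)= B(6,4)–A(6,5)≠  → 1/4 unlike.
Total adjacent occupied pairs: 74; unlike-type pairs: 41.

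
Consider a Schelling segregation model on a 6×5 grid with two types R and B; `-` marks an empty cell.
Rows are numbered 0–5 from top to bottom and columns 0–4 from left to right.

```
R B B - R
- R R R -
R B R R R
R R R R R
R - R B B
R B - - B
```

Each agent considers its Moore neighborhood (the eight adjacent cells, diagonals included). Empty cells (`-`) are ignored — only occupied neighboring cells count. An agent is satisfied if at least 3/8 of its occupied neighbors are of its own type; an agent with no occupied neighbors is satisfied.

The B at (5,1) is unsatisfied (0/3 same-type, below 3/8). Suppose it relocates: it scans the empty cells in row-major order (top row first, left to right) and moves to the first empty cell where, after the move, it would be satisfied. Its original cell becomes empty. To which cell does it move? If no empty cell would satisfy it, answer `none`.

Vacating (5,1). Empty cells in order:
  (0,3): 1/4 same-type → still unsatisfied.
  (1,0): 2/5 same-type → satisfied — stop here.

(1,0)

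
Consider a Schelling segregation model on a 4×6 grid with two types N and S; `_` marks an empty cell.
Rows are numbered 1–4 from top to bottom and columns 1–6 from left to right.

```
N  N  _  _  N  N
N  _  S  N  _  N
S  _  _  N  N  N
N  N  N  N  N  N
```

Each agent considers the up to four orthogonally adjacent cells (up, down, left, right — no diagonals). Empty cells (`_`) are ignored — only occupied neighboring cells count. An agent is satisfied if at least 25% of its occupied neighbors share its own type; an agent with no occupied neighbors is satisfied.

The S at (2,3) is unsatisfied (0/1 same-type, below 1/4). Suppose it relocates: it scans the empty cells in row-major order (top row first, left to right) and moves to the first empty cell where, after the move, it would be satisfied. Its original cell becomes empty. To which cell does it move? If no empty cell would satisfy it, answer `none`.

Vacating (2,3). Empty cells in order:
  (1,3): 0/1 same-type → still unsatisfied.
  (1,4): 0/2 same-type → still unsatisfied.
  (2,2): 0/2 same-type → still unsatisfied.
  (2,5): 0/4 same-type → still unsatisfied.
  (3,2): 1/2 same-type → satisfied — stop here.

(3,2)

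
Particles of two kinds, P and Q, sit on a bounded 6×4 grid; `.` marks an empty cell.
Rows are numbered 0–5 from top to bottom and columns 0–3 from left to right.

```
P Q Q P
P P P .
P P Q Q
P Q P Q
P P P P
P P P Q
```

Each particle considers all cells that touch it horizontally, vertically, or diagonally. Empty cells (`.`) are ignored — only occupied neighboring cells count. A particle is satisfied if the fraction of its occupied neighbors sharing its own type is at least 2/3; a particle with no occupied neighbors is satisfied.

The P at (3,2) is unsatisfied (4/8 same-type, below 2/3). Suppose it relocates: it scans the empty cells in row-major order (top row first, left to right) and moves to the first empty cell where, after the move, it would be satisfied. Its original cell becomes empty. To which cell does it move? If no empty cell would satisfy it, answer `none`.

none

Vacating (3,2). Empty cells in order:
  (1,3): 2/5 same-type → still unsatisfied.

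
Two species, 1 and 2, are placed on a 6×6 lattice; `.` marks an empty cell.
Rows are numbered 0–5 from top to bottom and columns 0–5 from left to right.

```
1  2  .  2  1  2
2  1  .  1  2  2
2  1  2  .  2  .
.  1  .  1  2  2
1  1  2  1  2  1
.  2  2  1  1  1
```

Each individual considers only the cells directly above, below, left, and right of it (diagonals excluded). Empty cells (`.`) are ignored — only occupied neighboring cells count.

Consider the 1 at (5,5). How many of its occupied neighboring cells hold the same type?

2

Occupied neighbors of (5,5): (4,5)=1, (5,4)=1.
Same type (1): 2 of 2.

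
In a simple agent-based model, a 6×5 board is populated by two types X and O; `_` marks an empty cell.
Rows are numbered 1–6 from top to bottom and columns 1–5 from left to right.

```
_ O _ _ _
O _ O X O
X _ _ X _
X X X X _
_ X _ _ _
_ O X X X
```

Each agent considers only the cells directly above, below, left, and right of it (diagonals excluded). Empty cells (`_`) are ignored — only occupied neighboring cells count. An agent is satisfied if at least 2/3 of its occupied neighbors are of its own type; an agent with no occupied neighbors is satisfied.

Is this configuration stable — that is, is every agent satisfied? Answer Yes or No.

Row 1: (1,2)O 0/0 ✓
Row 2: (2,1)O 0/1 ✗ · (2,3)O 0/1 ✗ · (2,4)X 1/3 ✗ · (2,5)O 0/1 ✗
Row 3: (3,1)X 1/2 ✗ · (3,4)X 2/2 ✓
Row 4: (4,1)X 2/2 ✓ · (4,2)X 3/3 ✓ · (4,3)X 2/2 ✓ · (4,4)X 2/2 ✓
Row 5: (5,2)X 1/2 ✗
Row 6: (6,2)O 0/2 ✗ · (6,3)X 1/2 ✗ · (6,4)X 2/2 ✓ · (6,5)X 1/1 ✓
For instance (2,1) has only 0/1 same-type neighbors, below 2/3.

No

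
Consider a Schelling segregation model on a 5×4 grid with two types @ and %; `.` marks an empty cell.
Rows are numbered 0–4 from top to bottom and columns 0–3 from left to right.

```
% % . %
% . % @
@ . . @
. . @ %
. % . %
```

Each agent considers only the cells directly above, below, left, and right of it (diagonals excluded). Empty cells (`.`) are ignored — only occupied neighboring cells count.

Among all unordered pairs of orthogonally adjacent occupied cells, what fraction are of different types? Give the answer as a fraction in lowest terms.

Scan each occupied cell's neighbors to the right and below so each pair is counted once.
From row 0: 1 unlike of 3 pairs (running 1/3).
From row 1: 2 unlike of 3 pairs (running 3/6).
From row 2: 1 unlike of 1 pairs (running 4/7).
From row 3: 1 unlike of 2 pairs (running 5/9).
Total adjacent occupied pairs: 9; unlike-type pairs: 5.
5/9 is already in lowest terms.

5/9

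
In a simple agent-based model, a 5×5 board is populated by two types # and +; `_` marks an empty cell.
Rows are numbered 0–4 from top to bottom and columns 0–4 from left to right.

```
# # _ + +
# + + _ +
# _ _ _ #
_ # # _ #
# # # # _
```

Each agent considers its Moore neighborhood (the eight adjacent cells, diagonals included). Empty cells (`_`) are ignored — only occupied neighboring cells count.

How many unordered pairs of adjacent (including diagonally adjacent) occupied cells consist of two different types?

Scan each occupied cell's neighbors to the right and below (and the two forward diagonals) so each pair is counted once.
From row 0: 3 unlike of 10 pairs (running 3/10).
From row 1: 3 unlike of 5 pairs (running 6/15).
From row 2: 0 unlike of 2 pairs (running 6/17).
From row 3: 0 unlike of 8 pairs (running 6/25).
From row 4: 0 unlike of 3 pairs (running 6/28).
Total adjacent occupied pairs: 28; unlike-type pairs: 6.

6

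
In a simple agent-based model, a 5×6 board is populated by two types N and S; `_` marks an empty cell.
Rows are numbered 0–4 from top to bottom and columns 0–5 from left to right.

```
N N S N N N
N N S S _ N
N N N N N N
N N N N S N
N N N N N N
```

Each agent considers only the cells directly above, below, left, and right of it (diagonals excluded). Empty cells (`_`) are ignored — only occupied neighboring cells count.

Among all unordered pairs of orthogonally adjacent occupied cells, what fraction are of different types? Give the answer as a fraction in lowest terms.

Scan each occupied cell's neighbors to the right and below so each pair is counted once.
From row 0: 3 unlike of 10 pairs (running 3/10).
From row 1: 3 unlike of 8 pairs (running 6/18).
From row 2: 1 unlike of 11 pairs (running 7/29).
From row 3: 3 unlike of 11 pairs (running 10/40).
From row 4: 0 unlike of 5 pairs (running 10/45).
Total adjacent occupied pairs: 45; unlike-type pairs: 10.
10/45 reduces to 2/9.

2/9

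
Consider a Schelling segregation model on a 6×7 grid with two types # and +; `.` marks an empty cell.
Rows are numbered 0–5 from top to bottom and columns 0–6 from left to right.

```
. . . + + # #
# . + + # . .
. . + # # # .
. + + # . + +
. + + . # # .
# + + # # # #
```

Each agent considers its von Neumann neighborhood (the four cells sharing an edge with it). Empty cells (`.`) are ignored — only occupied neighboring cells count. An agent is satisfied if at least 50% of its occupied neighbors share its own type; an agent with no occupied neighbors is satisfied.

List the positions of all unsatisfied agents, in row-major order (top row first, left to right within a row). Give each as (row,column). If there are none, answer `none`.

(0,4), (1,4), (3,5), (5,0)

Row 0: (0,3)+ 2/2 satisfied · (0,4)+ 1/3 not · (0,5)# 1/2 satisfied · (0,6)# 1/1 satisfied
Row 1: (1,0)# 0/0 satisfied · (1,2)+ 2/2 satisfied · (1,3)+ 2/4 satisfied · (1,4)# 1/3 not
Row 2: (2,2)+ 2/3 satisfied · (2,3)# 2/4 satisfied · (2,4)# 3/3 satisfied · (2,5)# 1/2 satisfied
Row 3: (3,1)+ 2/2 satisfied · (3,2)+ 3/4 satisfied · (3,3)# 1/2 satisfied · (3,5)+ 1/3 not · (3,6)+ 1/1 satisfied
Row 4: (4,1)+ 3/3 satisfied · (4,2)+ 3/3 satisfied · (4,4)# 2/2 satisfied · (4,5)# 2/3 satisfied
Row 5: (5,0)# 0/1 not · (5,1)+ 2/3 satisfied · (5,2)+ 2/3 satisfied · (5,3)# 1/2 satisfied · (5,4)# 3/3 satisfied · (5,5)# 3/3 satisfied · (5,6)# 1/1 satisfied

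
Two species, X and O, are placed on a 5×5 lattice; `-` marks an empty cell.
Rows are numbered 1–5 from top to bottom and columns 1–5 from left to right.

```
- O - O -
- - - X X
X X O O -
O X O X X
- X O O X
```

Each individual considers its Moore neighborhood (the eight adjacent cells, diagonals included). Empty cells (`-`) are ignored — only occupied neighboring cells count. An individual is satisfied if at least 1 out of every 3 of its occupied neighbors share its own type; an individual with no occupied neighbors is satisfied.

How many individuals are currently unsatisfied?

(1,2)O 0/0 satisfied
(1,4)O 0/2 not
(2,4)X 1/4 not
(2,5)X 1/3 satisfied
(3,1)X 2/3 satisfied
(3,2)X 2/5 satisfied
(3,3)O 2/6 satisfied
(3,4)O 2/6 satisfied
(4,1)O 0/4 not
(4,2)X 3/7 satisfied
(4,3)O 4/8 satisfied
(4,4)X 2/7 not
(4,5)X 2/4 satisfied
(5,2)X 1/4 not
(5,3)O 2/5 satisfied
(5,4)O 2/5 satisfied
(5,5)X 2/3 satisfied
Unsatisfied: (1,4), (2,4), (4,1), (4,4), (5,2) — 5 in total.

5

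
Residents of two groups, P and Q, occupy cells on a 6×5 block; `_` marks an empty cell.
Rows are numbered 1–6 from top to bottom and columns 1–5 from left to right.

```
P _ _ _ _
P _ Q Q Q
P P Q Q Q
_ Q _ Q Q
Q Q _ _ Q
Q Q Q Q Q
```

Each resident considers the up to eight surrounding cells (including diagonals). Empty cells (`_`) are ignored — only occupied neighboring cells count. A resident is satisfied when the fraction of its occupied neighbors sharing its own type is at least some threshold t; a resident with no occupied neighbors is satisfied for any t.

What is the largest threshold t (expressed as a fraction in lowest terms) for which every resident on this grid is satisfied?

Row 1: (1,1)P 1/1
Row 2: (2,1)P 3/3 · (2,3)Q 3/4 · (2,4)Q 5/5 · (2,5)Q 3/3
Row 3: (3,1)P 2/3 · (3,2)P 2/5 · (3,3)Q 5/6 · (3,4)Q 7/7 · (3,5)Q 5/5
Row 4: (4,2)Q 3/5 · (4,4)Q 5/5 · (4,5)Q 4/4
Row 5: (5,1)Q 4/4 · (5,2)Q 5/5 · (5,5)Q 4/4
Row 6: (6,1)Q 3/3 · (6,2)Q 4/4 · (6,3)Q 3/3 · (6,4)Q 3/3 · (6,5)Q 2/2
The smallest same-type fraction is 2/5 at (3,2), which reduces to 2/5. Any threshold above that leaves this resident unsatisfied.

2/5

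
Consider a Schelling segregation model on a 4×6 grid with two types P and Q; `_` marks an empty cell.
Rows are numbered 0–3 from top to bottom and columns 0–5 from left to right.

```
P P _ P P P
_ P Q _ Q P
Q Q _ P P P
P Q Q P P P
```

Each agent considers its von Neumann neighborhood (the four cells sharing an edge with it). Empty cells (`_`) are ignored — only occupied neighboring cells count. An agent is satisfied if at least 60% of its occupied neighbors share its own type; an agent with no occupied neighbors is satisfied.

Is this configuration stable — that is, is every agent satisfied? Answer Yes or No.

Row 0: (0,0)P 1/1 ✓ · (0,1)P 2/2 ✓ · (0,3)P 1/1 ✓ · (0,4)P 2/3 ✓ · (0,5)P 2/2 ✓
Row 1: (1,1)P 1/3 ✗ · (1,2)Q 0/1 ✗ · (1,4)Q 0/3 ✗ · (1,5)P 2/3 ✓
Row 2: (2,0)Q 1/2 ✗ · (2,1)Q 2/3 ✓ · (2,3)P 2/2 ✓ · (2,4)P 3/4 ✓ · (2,5)P 3/3 ✓
Row 3: (3,0)P 0/2 ✗ · (3,1)Q 2/3 ✓ · (3,2)Q 1/2 ✗ · (3,3)P 2/3 ✓ · (3,4)P 3/3 ✓ · (3,5)P 2/2 ✓
For instance (1,1) has only 1/3 same-type neighbors, below 3/5.

No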